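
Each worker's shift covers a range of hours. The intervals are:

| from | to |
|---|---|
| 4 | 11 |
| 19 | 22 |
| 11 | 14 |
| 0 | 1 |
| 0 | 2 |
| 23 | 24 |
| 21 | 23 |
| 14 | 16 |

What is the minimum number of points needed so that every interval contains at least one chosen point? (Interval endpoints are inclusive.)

5

Process intervals by earliest right end; each time one isn't hit yet, stab at its right endpoint.
Sorted: [0,1] [0,2] [4,11] [11,14] [14,16] [19,22] [21,23] [23,24]
{[0,1],[0,2]} hit by 1; {[4,11],[11,14]} hit by 11; {[14,16]} hit by 16; {[19,22],[21,23]} hit by 22; {[23,24]} hit by 24.
Points: 1, 11, 16, 22, 24 (5 total).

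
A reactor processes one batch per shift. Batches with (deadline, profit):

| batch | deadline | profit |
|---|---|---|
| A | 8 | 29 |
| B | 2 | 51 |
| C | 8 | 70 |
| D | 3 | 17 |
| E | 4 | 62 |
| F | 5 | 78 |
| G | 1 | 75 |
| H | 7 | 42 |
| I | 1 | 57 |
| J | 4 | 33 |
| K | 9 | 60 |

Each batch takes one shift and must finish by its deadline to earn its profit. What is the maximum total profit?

Profit order: F=78 G=75 C=70 E=62 K=60 I=57 B=51 H=42 J=33 A=29 D=17
Assign: F→slot 5, G→slot 1, C→slot 8, E→slot 4, K→slot 9, I skipped, B→slot 2, H→slot 7, J→slot 3, A→slot 6, D skipped.
Slots: [1:G] [2:B] [3:J] [4:E] [5:F] [6:A] [7:H] [8:C] [9:K]
Profit = 75 + 51 + 33 + 62 + 78 + 29 + 42 + 70 + 60 = 500

500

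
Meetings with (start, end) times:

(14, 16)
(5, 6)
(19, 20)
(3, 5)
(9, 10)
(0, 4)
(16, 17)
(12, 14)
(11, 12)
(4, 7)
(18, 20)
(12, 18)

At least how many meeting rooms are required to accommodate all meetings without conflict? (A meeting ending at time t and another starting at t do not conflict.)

Events (time:±→running): 0:+→1 3:+→2 … peak 2.

2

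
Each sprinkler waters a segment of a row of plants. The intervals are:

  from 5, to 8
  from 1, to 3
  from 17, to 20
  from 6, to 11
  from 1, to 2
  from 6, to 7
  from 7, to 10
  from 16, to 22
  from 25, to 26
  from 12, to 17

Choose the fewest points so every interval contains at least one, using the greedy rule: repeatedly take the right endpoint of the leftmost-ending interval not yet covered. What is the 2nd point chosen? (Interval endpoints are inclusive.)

By right end: [1,2]  [1,3]  [6,7]  [5,8]  [7,10]  [6,11]  [12,17]  [17,20]  [16,22]  [25,26]
[1,2] uncovered → point at 2; [6,7] uncovered → point at 7; [12,17] uncovered → point at 17; [25,26] uncovered → point at 26.
Points: 2, 7, 17, 26 (4 total).

7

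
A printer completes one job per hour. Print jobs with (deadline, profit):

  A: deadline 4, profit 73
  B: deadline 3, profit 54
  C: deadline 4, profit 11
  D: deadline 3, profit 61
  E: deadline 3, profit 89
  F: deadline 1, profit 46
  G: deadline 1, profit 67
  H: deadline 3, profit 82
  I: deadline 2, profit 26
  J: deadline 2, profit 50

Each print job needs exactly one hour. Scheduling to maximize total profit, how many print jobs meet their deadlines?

Take jobs in profit order; each goes to the latest open slot no later than its deadline.
By profit: E(d3,89), H(d3,82), A(d4,73), G(d1,67), D(d3,61), B(d3,54), J(d2,50), F(d1,46), I(d2,26), C(d4,11)
E→slot 3; H→slot 2; A→slot 4; G→slot 1; D skipped; B skipped; J skipped; F skipped; I skipped; C skipped.
4 of 10 scheduled.

4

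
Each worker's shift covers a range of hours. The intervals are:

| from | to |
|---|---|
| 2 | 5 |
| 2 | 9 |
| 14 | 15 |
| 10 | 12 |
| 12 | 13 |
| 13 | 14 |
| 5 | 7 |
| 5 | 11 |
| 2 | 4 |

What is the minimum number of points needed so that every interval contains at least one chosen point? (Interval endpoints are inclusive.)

4

Sort by right endpoint; whenever an interval is uncovered, place a point at its right end.
Sorted: [2,4] [2,5] [5,7] [2,9] [5,11] [10,12] [12,13] [13,14] [14,15]
{[2,4],[2,5]} hit by 4; {[5,7],[2,9],[5,11]} hit by 7; {[10,12],[12,13]} hit by 12; {[13,14],[14,15]} hit by 14.
Points: 4, 7, 12, 14 (4 total).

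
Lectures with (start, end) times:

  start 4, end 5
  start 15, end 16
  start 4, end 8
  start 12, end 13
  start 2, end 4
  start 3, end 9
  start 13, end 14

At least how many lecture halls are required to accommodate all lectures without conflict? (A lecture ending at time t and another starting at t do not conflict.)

3

Events (time:±→running): 2:+→1 3:+→2 4:-→1 4:+→2 4:+→3 … peak 3.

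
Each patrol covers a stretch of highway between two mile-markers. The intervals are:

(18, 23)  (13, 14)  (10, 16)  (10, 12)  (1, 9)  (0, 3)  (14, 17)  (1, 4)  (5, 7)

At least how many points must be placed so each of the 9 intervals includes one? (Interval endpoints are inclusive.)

Sort by right endpoint; whenever an interval is uncovered, place a point at its right end.
Sorted: [0,3] [1,4] [5,7] [1,9] [10,12] [13,14] [10,16] [14,17] [18,23]
{[0,3],[1,4]} hit by 3; {[5,7],[1,9]} hit by 7; {[10,12]} hit by 12; {[13,14],[10,16],[14,17]} hit by 14; {[18,23]} hit by 23.
Points: 3, 7, 12, 14, 23 (5 total).

5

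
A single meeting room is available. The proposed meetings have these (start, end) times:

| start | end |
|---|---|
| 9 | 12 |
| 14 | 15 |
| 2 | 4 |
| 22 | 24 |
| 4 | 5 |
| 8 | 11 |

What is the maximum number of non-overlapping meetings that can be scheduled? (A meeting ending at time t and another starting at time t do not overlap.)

Sorted by end: (2,4)  (4,5)  (8,11)  (9,12)  (14,15)  (22,24)
take (2,4); take (4,5); take (8,11); skip (9,12); take (14,15); take (22,24).
Selected 5 meetings.

5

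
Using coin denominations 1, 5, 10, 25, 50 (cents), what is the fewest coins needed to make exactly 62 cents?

4

62 − 1×50→12 − 1×10→2 − 2×1→0
Total coins = 1 + 1 + 2 = 4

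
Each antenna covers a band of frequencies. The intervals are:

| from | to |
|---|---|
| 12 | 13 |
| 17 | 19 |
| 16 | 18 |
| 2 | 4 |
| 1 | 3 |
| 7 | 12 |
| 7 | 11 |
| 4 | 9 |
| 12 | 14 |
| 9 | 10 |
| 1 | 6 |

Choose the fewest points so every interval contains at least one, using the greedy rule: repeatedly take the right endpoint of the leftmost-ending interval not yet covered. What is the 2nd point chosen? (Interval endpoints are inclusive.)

By right end: [1,3]  [2,4]  [1,6]  [4,9]  [9,10]  [7,11]  [7,12]  [12,13]  [12,14]  [16,18]  [17,19]
[1,3] uncovered → point at 3; [4,9] uncovered → point at 9; [12,13] uncovered → point at 13; [16,18] uncovered → point at 18.
Points: 3, 9, 13, 18 (4 total).

9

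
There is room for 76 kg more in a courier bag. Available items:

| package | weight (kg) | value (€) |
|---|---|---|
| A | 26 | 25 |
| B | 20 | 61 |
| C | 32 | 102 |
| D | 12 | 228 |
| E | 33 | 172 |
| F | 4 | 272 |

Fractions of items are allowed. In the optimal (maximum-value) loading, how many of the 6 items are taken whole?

Sort by value per unit weight and fill in that order.
Order: F (272/4=68.00) > D (228/12=19.00) > E (172/33=5.21) > C (102/32=3.19) > B (61/20=3.05) > A (25/26=0.96)
Fill: take F (4 @ 272) → take D (12 @ 228) → take E (33 @ 172) → take 27/32 of C → 86.06; 76/76 used.
3 item(s) taken whole; one partial (take 27/32 of C).

3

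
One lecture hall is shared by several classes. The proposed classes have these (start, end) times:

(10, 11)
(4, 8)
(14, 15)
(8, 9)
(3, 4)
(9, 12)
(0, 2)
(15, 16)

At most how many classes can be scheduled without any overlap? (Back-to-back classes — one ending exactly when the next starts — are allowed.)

7

Sorted by end: (0,2)  (3,4)  (4,8)  (8,9)  (10,11)  (9,12)  (14,15)  (15,16)
take (0,2); take (3,4); take (4,8); take (8,9); take (10,11); skip (9,12); take (14,15); take (15,16).
Selected 7 classes.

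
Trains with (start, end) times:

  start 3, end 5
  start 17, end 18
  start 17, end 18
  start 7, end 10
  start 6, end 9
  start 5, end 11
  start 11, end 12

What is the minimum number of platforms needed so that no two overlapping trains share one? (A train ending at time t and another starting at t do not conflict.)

The answer is the maximum number of intervals overlapping at any instant.
Events (time:±→running): 3:+→1 5:-→0 5:+→1 6:+→2 7:+→3 … peak 3.

3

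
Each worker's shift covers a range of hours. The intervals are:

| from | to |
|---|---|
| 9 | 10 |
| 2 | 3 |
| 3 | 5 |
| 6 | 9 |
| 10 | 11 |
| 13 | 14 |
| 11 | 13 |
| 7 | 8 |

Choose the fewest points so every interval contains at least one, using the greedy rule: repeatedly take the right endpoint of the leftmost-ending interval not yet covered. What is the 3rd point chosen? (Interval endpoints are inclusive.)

By right end: [2,3]  [3,5]  [7,8]  [6,9]  [9,10]  [10,11]  [11,13]  [13,14]
[2,3] uncovered → point at 3; [7,8] uncovered → point at 8; [9,10] uncovered → point at 10; [11,13] uncovered → point at 13.
Points: 3, 8, 10, 13 (4 total).

10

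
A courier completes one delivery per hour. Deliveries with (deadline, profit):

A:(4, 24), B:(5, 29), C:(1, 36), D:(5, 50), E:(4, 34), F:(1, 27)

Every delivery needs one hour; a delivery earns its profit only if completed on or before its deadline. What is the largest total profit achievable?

Take jobs in profit order; each goes to the latest open slot no later than its deadline.
Profit order: D=50 C=36 E=34 B=29 F=27 A=24
Assign: D→slot 5, C→slot 1, E→slot 4, B→slot 3, F skipped, A→slot 2.
Slots: [1:C] [2:A] [3:B] [4:E] [5:D]
Profit = 36 + 24 + 29 + 34 + 50 = 173

173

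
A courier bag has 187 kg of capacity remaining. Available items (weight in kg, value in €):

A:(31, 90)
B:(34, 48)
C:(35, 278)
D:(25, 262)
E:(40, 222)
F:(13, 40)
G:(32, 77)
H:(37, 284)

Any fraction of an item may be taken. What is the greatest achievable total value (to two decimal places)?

Greedy by value/weight ratio, highest first.
Ratios (sorted): D 10.48, C 7.94, H 7.68, E 5.55, F 3.08, A 2.90, G 2.41, B 1.41
take D (25 @ 262); take C (35 @ 278); take H (37 @ 284); take E (40 @ 222); take F (13 @ 40); take A (31 @ 90); take 6/32 of G → 14.44. Capacity used 187/187.
Total value = 1190.44

1190.44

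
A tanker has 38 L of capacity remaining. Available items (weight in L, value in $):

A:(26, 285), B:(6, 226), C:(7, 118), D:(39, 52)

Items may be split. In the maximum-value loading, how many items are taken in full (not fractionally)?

Greedy by value/weight ratio, highest first.
Order: B (226/6=37.67) > C (118/7=16.86) > A (285/26=10.96) > D (52/39=1.33)
Fill: take B (6 @ 226) → take C (7 @ 118) → take 25/26 of A → 274.04; 38/38 used.
2 item(s) taken whole; one partial (take 25/26 of A).

2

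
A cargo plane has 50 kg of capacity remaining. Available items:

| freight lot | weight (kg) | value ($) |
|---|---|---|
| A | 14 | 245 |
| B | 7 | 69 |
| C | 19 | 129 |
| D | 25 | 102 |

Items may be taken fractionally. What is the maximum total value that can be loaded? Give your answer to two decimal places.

Greedy by value/weight ratio, highest first.
Ratios (sorted): A 17.50, B 9.86, C 6.79, D 4.08
take A (14 @ 245); take B (7 @ 69); take C (19 @ 129); take 10/25 of D → 40.80. Capacity used 50/50.
Total value = 483.80

483.80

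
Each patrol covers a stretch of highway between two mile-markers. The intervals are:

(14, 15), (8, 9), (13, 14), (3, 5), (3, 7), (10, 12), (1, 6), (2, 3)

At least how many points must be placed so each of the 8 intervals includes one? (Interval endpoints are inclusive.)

4

Process intervals by earliest right end; each time one isn't hit yet, stab at its right endpoint.
By right end: [2,3]  [3,5]  [1,6]  [3,7]  [8,9]  [10,12]  [13,14]  [14,15]
[2,3] uncovered → point at 3; [8,9] uncovered → point at 9; [10,12] uncovered → point at 12; [13,14] uncovered → point at 14.
Points: 3, 9, 12, 14 (4 total).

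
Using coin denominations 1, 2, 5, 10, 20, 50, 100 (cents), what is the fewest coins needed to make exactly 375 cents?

6

Use the largest denomination that fits, subtract, and repeat.
375 = 3×100 + 1×50 + 1×20 + 1×5
Total coins = 3 + 1 + 1 + 1 = 6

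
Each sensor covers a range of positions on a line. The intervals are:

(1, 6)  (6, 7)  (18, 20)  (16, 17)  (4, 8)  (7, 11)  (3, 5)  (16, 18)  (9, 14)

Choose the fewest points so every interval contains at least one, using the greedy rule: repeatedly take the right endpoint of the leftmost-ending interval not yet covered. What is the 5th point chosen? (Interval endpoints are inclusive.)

20

Process intervals by earliest right end; each time one isn't hit yet, stab at its right endpoint.
Sorted: [3,5] [1,6] [6,7] [4,8] [7,11] [9,14] [16,17] [16,18] [18,20]
{[3,5],[1,6]} hit by 5; {[6,7],[4,8],[7,11]} hit by 7; {[9,14]} hit by 14; {[16,17],[16,18]} hit by 17; {[18,20]} hit by 20.
Points: 5, 7, 14, 17, 20 (5 total).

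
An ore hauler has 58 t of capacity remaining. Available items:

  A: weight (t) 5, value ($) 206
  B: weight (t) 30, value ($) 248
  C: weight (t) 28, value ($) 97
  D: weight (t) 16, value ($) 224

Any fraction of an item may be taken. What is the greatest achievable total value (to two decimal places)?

702.25

Order: A (206/5=41.20) > D (224/16=14.00) > B (248/30=8.27) > C (97/28=3.46)
Fill: take A (5 @ 206) → take D (16 @ 224) → take B (30 @ 248) → take 7/28 of C → 24.25; 58/58 used.
Total value = 702.25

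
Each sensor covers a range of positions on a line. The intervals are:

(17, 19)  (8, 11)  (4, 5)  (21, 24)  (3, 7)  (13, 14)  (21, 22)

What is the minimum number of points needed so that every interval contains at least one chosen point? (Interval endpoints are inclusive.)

5

Sorted: [4,5] [3,7] [8,11] [13,14] [17,19] [21,22] [21,24]
{[4,5],[3,7]} hit by 5; {[8,11]} hit by 11; {[13,14]} hit by 14; {[17,19]} hit by 19; {[21,22],[21,24]} hit by 22.
Points: 5, 11, 14, 19, 22 (5 total).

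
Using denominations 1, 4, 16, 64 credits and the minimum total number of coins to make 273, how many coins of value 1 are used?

1

273 − 4×64→17 − 1×16→1 − 1×1→0
Count of 1: 1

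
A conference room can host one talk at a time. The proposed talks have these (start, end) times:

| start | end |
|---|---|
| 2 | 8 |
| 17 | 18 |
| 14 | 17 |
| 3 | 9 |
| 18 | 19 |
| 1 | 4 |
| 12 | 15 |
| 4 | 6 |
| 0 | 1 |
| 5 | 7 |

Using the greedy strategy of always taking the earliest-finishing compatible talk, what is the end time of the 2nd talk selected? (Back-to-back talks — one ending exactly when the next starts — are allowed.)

4

Greedy by earliest finish: after sorting by end time, pick each interval compatible with the last pick.
By end time: (0,1), (1,4), (4,6), (5,7), (2,8), (3,9), (12,15), (14,17), (17,18), (18,19).
Pick (0,1); next start ≥ 1 → (1,4); next start ≥ 4 → (4,6); next start ≥ 6 → (12,15); next start ≥ 15 → (17,18); next start ≥ 18 → (18,19).
Selected: (0,1) (1,4) (4,6) (12,15) (17,18) (18,19)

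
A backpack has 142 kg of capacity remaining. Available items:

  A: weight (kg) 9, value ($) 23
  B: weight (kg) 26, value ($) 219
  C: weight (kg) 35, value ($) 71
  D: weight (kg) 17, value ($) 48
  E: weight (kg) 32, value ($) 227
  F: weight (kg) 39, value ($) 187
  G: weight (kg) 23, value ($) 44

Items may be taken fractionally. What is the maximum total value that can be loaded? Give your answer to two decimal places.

Sort by value per unit weight and fill in that order.
Order: B (219/26=8.42) > E (227/32=7.09) > F (187/39=4.79) > D (48/17=2.82) > A (23/9=2.56) > C (71/35=2.03) > G (44/23=1.91)
Fill: take B (26 @ 219) → take E (32 @ 227) → take F (39 @ 187) → take D (17 @ 48) → take A (9 @ 23) → take 19/35 of C → 38.54; 142/142 used.
Total value = 742.54

742.54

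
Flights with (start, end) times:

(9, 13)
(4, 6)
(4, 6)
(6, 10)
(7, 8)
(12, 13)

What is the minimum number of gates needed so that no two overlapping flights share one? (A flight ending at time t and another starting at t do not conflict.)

Count concurrent intervals with a sweep; the peak is the room count.
starts: [4, 4, 6, 7, 9, 12]
ends:   [6, 6, 8, 10, 13, 13]
s4→1 s4→2  — peak 2.

2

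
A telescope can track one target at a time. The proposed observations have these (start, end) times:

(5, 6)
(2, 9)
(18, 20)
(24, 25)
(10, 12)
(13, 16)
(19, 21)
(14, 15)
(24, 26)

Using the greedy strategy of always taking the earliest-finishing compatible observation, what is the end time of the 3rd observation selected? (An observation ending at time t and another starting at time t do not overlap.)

15

Greedy by earliest finish: after sorting by end time, pick each interval compatible with the last pick.
Sorted by end: (5,6)  (2,9)  (10,12)  (14,15)  (13,16)  (18,20)  (19,21)  (24,25)  (24,26)
take (5,6); skip (2,9); take (10,12); take (14,15); take (18,20); take (24,25).
Selected: (5,6) (10,12) (14,15) (18,20) (24,25)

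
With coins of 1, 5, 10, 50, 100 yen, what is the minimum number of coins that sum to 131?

5

131 − 1×100→31 − 3×10→1 − 1×1→0
Total coins = 1 + 3 + 1 = 5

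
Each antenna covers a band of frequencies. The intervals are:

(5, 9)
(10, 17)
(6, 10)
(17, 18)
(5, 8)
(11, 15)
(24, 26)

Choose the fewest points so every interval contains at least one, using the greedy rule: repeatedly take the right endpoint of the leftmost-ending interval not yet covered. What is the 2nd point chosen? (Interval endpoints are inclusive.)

By right end: [5,8]  [5,9]  [6,10]  [11,15]  [10,17]  [17,18]  [24,26]
[5,8] uncovered → point at 8; [11,15] uncovered → point at 15; [17,18] uncovered → point at 18; [24,26] uncovered → point at 26.
Points: 8, 15, 18, 26 (4 total).

15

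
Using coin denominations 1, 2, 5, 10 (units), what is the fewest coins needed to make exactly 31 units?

31 = 3×10 + 1×1
Total coins = 3 + 1 = 4

4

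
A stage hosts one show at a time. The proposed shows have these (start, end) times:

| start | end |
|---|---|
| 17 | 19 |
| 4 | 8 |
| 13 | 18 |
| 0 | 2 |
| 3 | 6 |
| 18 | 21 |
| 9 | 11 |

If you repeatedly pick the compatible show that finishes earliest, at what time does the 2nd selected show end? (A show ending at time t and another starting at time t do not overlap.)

6

Order by finish time; keep every interval that doesn't clash with the previous kept one.
Sorted by end: (0,2)  (3,6)  (4,8)  (9,11)  (13,18)  (17,19)  (18,21)
take (0,2); take (3,6); take (9,11); take (13,18); skip (17,19); take (18,21).
Selected: (0,2) (3,6) (9,11) (13,18) (18,21)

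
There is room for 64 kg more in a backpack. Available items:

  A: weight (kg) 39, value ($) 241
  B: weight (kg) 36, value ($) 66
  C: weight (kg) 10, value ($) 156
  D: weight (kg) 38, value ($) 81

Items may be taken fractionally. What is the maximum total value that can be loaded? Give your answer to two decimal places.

Ratios (sorted): C 15.60, A 6.18, D 2.13, B 1.83
take C (10 @ 156); take A (39 @ 241); take 15/38 of D → 31.97. Capacity used 64/64.
Total value = 428.97

428.97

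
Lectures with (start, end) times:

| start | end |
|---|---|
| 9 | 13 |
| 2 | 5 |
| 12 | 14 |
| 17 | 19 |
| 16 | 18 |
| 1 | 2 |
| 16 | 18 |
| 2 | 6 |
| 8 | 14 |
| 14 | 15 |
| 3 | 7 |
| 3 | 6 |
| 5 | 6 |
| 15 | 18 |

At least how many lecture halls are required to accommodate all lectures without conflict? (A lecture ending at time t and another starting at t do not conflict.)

Events (time:±→running): 1:+→1 2:-→0 2:+→1 2:+→2 3:+→3 3:+→4 … peak 4.

4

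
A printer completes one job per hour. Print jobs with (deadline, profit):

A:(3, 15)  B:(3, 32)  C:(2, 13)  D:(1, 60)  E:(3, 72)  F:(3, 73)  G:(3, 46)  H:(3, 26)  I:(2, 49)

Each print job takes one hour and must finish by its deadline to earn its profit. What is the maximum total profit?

Profit order: F=73 E=72 D=60 I=49 G=46 B=32 H=26 A=15 C=13
Assign: F→slot 3, E→slot 2, D→slot 1, I skipped, G skipped, B skipped, H skipped, A skipped, C skipped.
Slots: [1:D] [2:E] [3:F]
Profit = 60 + 72 + 73 = 205

205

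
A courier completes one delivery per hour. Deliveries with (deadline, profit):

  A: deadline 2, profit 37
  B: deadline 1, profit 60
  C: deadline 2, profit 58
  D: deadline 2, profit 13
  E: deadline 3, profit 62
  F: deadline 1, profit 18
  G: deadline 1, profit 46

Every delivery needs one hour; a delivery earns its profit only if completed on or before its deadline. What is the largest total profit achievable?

180

Sort by profit descending; place each in the latest free slot ≤ its deadline.
By profit: E(d3,62), B(d1,60), C(d2,58), G(d1,46), A(d2,37), F(d1,18), D(d2,13)
E→slot 3; B→slot 1; C→slot 2; G skipped; A skipped; F skipped; D skipped.
Profit = 60 + 58 + 62 = 180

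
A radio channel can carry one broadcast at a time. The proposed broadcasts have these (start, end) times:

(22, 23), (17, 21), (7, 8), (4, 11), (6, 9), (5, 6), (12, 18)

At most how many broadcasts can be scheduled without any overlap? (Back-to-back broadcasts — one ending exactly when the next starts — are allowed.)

Order by finish time; keep every interval that doesn't clash with the previous kept one.
By end time: (5,6), (7,8), (6,9), (4,11), (12,18), (17,21), (22,23).
Pick (5,6); next start ≥ 6 → (7,8); next start ≥ 8 → (12,18); next start ≥ 18 → (22,23).
Selected 4 broadcasts.

4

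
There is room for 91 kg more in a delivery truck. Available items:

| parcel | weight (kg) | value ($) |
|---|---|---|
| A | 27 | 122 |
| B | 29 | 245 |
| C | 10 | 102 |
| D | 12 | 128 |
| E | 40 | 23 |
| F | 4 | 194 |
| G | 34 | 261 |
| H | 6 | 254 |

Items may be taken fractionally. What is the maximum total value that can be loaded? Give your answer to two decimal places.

Order: F (194/4=48.50) > H (254/6=42.33) > D (128/12=10.67) > C (102/10=10.20) > B (245/29=8.45) > G (261/34=7.68) > A (122/27=4.52) > E (23/40=0.57)
Fill: take F (4 @ 194) → take H (6 @ 254) → take D (12 @ 128) → take C (10 @ 102) → take B (29 @ 245) → take 30/34 of G → 230.29; 91/91 used.
Total value = 1153.29

1153.29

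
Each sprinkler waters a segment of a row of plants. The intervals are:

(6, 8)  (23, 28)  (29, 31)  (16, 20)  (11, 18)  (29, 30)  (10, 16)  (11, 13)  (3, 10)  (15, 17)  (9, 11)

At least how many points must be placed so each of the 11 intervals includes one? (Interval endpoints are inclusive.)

Sort by right endpoint; whenever an interval is uncovered, place a point at its right end.
By right end: [6,8]  [3,10]  [9,11]  [11,13]  [10,16]  [15,17]  [11,18]  [16,20]  [23,28]  [29,30]  [29,31]
[6,8] uncovered → point at 8; [9,11] uncovered → point at 11; [15,17] uncovered → point at 17; [23,28] uncovered → point at 28; [29,30] uncovered → point at 30.
Points: 8, 11, 17, 28, 30 (5 total).

5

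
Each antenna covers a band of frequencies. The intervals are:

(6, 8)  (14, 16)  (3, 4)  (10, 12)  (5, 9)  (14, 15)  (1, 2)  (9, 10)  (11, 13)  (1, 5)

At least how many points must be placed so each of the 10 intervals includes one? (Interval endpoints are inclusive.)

6

Sorted: [1,2] [3,4] [1,5] [6,8] [5,9] [9,10] [10,12] [11,13] [14,15] [14,16]
{[1,2]} hit by 2; {[3,4],[1,5]} hit by 4; {[6,8],[5,9]} hit by 8; {[9,10],[10,12]} hit by 10; {[11,13]} hit by 13; {[14,15],[14,16]} hit by 15.
Points: 2, 4, 8, 10, 13, 15 (6 total).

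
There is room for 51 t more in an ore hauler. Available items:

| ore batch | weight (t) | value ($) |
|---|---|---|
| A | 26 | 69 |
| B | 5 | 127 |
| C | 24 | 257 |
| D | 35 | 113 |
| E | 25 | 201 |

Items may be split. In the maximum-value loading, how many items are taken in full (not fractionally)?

2

Greedy by value/weight ratio, highest first.
Ratios (sorted): B 25.40, C 10.71, E 8.04, D 3.23, A 2.65
take B (5 @ 127); take C (24 @ 257); take 22/25 of E → 176.88. Capacity used 51/51.
2 item(s) taken whole; one partial (take 22/25 of E).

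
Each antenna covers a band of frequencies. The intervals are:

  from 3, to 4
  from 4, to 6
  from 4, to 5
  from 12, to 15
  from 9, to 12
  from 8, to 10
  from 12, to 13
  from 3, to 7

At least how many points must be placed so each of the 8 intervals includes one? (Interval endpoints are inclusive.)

By right end: [3,4]  [4,5]  [4,6]  [3,7]  [8,10]  [9,12]  [12,13]  [12,15]
[3,4] uncovered → point at 4; [8,10] uncovered → point at 10; [12,13] uncovered → point at 13.
Points: 4, 10, 13 (3 total).

3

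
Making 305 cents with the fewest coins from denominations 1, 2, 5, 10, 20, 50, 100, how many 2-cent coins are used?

0

Use the largest denomination that fits, subtract, and repeat.
305 − 3×100→5 − 1×5→0
Count of 2: 0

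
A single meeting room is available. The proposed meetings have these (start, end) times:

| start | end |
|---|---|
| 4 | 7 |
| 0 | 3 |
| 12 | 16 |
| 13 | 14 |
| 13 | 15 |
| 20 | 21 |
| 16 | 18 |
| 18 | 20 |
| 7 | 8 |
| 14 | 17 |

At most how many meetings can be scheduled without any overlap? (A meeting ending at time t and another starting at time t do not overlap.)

By end time: (0,3), (4,7), (7,8), (13,14), (13,15), (12,16), (14,17), (16,18), (18,20), (20,21).
Pick (0,3); next start ≥ 3 → (4,7); next start ≥ 7 → (7,8); next start ≥ 8 → (13,14); next start ≥ 14 → (14,17); next start ≥ 17 → (18,20); next start ≥ 20 → (20,21).
Selected 7 meetings.

7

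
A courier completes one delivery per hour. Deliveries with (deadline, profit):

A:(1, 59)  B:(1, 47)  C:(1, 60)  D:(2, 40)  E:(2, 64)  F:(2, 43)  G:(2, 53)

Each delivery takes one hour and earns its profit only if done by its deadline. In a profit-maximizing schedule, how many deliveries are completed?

2

By profit: E(d2,64), C(d1,60), A(d1,59), G(d2,53), B(d1,47), F(d2,43), D(d2,40)
E→slot 2; C→slot 1; A skipped; G skipped; B skipped; F skipped; D skipped.
2 of 7 scheduled.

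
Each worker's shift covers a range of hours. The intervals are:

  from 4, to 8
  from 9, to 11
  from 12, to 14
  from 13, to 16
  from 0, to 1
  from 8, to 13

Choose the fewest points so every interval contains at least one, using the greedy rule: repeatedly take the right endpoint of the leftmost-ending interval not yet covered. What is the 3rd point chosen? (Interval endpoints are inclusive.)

Process intervals by earliest right end; each time one isn't hit yet, stab at its right endpoint.
By right end: [0,1]  [4,8]  [9,11]  [8,13]  [12,14]  [13,16]
[0,1] uncovered → point at 1; [4,8] uncovered → point at 8; [9,11] uncovered → point at 11; [12,14] uncovered → point at 14.
Points: 1, 8, 11, 14 (4 total).

11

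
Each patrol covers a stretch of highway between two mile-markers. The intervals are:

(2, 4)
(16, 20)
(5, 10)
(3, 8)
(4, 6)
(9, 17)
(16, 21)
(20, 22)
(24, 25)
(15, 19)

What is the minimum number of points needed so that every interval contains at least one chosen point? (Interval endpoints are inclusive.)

By right end: [2,4]  [4,6]  [3,8]  [5,10]  [9,17]  [15,19]  [16,20]  [16,21]  [20,22]  [24,25]
[2,4] uncovered → point at 4; [5,10] uncovered → point at 10; [15,19] uncovered → point at 19; [20,22] uncovered → point at 22; [24,25] uncovered → point at 25.
Points: 4, 10, 19, 22, 25 (5 total).

5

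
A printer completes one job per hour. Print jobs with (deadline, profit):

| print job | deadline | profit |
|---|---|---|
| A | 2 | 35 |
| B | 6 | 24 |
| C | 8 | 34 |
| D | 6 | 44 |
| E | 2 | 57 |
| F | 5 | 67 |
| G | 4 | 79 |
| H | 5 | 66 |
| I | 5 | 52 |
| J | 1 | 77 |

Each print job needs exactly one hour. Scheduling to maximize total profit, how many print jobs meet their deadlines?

Profit order: G=79 J=77 F=67 H=66 E=57 I=52 D=44 A=35 C=34 B=24
Assign: G→slot 4, J→slot 1, F→slot 5, H→slot 3, E→slot 2, I skipped, D→slot 6, A skipped, C→slot 8, B skipped.
Slots: [1:J] [2:E] [3:H] [4:G] [5:F] [6:D] [8:C]
7 of 10 scheduled.

7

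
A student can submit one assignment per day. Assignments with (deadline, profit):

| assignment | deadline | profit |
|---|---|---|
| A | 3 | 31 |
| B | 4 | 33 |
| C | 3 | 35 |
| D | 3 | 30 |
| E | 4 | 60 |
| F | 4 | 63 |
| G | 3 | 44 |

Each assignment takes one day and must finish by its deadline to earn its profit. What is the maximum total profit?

Profit order: F=63 E=60 G=44 C=35 B=33 A=31 D=30
Assign: F→slot 4, E→slot 3, G→slot 2, C→slot 1, B skipped, A skipped, D skipped.
Slots: [1:C] [2:G] [3:E] [4:F]
Profit = 35 + 44 + 60 + 63 = 202

202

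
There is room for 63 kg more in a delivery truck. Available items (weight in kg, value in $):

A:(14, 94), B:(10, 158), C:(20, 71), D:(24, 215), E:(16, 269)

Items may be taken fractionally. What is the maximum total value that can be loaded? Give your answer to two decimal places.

Greedy by value/weight ratio, highest first.
Ratios (sorted): E 16.81, B 15.80, D 8.96, A 6.71, C 3.55
take E (16 @ 269); take B (10 @ 158); take D (24 @ 215); take 13/14 of A → 87.29. Capacity used 63/63.
Total value = 729.29

729.29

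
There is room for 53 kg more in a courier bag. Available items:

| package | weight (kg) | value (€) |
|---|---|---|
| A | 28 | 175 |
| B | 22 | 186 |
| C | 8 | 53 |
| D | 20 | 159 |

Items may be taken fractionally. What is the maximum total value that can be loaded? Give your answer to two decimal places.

Order: B (186/22=8.45) > D (159/20=7.95) > C (53/8=6.62) > A (175/28=6.25)
Fill: take B (22 @ 186) → take D (20 @ 159) → take C (8 @ 53) → take 3/28 of A → 18.75; 53/53 used.
Total value = 416.75

416.75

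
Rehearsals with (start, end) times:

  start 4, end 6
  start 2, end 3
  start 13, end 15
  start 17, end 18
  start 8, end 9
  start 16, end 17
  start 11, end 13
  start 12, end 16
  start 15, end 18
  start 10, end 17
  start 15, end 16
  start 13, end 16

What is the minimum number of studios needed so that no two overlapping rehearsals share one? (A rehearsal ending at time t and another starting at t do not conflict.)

starts: [2, 4, 8, 10, 11, 12, 13, 13, 15, 15, 16, 17]
ends:   [3, 6, 9, 13, 15, 16, 16, 16, 17, 17, 18, 18]
s2→1 e3→0 s4→1 e6→0 s8→1 e9→0 s10→1 s11→2 s12→3 e13→2 s13→3 s13→4 e15→3 s15→4 s15→5  — peak 5.

5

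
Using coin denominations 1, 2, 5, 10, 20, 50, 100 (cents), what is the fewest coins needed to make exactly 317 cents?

Greedy: take as many of the largest coin as possible, then repeat with the remainder.
317 − 3×100→17 − 1×10→7 − 1×5→2 − 1×2→0
Total coins = 3 + 1 + 1 + 1 = 6

6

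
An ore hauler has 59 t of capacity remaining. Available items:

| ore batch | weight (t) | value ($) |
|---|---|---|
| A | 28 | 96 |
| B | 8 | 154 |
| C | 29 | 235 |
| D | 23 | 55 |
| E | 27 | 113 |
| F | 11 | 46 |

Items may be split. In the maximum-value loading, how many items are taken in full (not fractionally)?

Sort by value per unit weight and fill in that order.
Order: B (154/8=19.25) > C (235/29=8.10) > E (113/27=4.19) > F (46/11=4.18) > A (96/28=3.43) > D (55/23=2.39)
Fill: take B (8 @ 154) → take C (29 @ 235) → take 22/27 of E → 92.07; 59/59 used.
2 item(s) taken whole; one partial (take 22/27 of E).

2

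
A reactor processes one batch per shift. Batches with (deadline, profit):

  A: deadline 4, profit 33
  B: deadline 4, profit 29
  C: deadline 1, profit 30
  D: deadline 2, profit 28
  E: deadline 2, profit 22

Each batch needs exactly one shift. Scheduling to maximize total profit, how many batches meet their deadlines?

Profit order: A=33 C=30 B=29 D=28 E=22
Assign: A→slot 4, C→slot 1, B→slot 3, D→slot 2, E skipped.
Slots: [1:C] [2:D] [3:B] [4:A]
4 of 5 scheduled.

4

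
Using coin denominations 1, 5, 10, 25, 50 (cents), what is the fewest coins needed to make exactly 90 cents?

4

Use the largest denomination that fits, subtract, and repeat.
90 = 1×50 + 1×25 + 1×10 + 1×5
Total coins = 1 + 1 + 1 + 1 = 4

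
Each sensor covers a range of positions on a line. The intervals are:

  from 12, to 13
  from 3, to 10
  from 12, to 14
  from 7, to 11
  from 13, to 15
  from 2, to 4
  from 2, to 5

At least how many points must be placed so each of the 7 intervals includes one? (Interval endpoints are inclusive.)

3

Sorted: [2,4] [2,5] [3,10] [7,11] [12,13] [12,14] [13,15]
{[2,4],[2,5],[3,10]} hit by 4; {[7,11]} hit by 11; {[12,13],[12,14],[13,15]} hit by 13.
Points: 4, 11, 13 (3 total).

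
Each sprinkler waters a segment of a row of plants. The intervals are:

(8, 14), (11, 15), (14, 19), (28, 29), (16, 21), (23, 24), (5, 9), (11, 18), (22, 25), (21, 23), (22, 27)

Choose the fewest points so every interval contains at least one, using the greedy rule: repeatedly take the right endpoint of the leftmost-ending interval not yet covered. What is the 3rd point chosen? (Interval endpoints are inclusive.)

21

By right end: [5,9]  [8,14]  [11,15]  [11,18]  [14,19]  [16,21]  [21,23]  [23,24]  [22,25]  [22,27]  [28,29]
[5,9] uncovered → point at 9; [11,15] uncovered → point at 15; [16,21] uncovered → point at 21; [23,24] uncovered → point at 24; [28,29] uncovered → point at 29.
Points: 9, 15, 21, 24, 29 (5 total).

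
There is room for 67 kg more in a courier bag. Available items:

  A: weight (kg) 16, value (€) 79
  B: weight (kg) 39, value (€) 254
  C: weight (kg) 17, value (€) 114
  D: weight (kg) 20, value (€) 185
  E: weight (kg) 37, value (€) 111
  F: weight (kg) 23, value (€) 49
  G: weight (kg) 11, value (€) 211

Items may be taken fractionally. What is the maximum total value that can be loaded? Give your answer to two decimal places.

Sort by value per unit weight and fill in that order.
Order: G (211/11=19.18) > D (185/20=9.25) > C (114/17=6.71) > B (254/39=6.51) > A (79/16=4.94) > E (111/37=3.00) > F (49/23=2.13)
Fill: take G (11 @ 211) → take D (20 @ 185) → take C (17 @ 114) → take 19/39 of B → 123.74; 67/67 used.
Total value = 633.74

633.74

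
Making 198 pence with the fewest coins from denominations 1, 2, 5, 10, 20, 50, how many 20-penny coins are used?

2

Greedy: take as many of the largest coin as possible, then repeat with the remainder.
198 = 3×50 + 2×20 + 1×5 + 1×2 + 1×1
Count of 20: 2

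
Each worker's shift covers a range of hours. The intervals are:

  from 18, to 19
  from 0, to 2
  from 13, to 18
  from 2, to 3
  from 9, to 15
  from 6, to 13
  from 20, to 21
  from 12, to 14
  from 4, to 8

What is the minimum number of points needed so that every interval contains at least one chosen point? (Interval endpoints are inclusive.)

5

Sort by right endpoint; whenever an interval is uncovered, place a point at its right end.
Sorted: [0,2] [2,3] [4,8] [6,13] [12,14] [9,15] [13,18] [18,19] [20,21]
{[0,2],[2,3]} hit by 2; {[4,8],[6,13]} hit by 8; {[12,14],[9,15],[13,18]} hit by 14; {[18,19]} hit by 19; {[20,21]} hit by 21.
Points: 2, 8, 14, 19, 21 (5 total).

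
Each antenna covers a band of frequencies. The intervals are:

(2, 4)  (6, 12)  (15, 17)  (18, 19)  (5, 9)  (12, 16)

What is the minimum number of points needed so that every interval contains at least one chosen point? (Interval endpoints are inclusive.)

Sorted: [2,4] [5,9] [6,12] [12,16] [15,17] [18,19]
{[2,4]} hit by 4; {[5,9],[6,12]} hit by 9; {[12,16],[15,17]} hit by 16; {[18,19]} hit by 19.
Points: 4, 9, 16, 19 (4 total).

4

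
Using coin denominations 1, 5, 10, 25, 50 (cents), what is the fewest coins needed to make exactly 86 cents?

4

86 − 1×50→36 − 1×25→11 − 1×10→1 − 1×1→0
Total coins = 1 + 1 + 1 + 1 = 4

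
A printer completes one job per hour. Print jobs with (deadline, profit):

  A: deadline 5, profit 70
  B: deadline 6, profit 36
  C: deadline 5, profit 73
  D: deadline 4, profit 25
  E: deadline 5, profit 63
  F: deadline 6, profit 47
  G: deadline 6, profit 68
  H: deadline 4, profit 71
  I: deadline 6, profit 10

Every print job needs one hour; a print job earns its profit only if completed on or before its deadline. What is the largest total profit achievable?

392

Sort by profit descending; place each in the latest free slot ≤ its deadline.
By profit: C(d5,73), H(d4,71), A(d5,70), G(d6,68), E(d5,63), F(d6,47), B(d6,36), D(d4,25), I(d6,10)
C→slot 5; H→slot 4; A→slot 3; G→slot 6; E→slot 2; F→slot 1; B skipped; D skipped; I skipped.
Profit = 47 + 63 + 70 + 71 + 73 + 68 = 392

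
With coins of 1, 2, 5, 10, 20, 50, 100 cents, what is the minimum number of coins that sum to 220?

Use the largest denomination that fits, subtract, and repeat.
220 − 2×100→20 − 1×20→0
Total coins = 2 + 1 = 3

3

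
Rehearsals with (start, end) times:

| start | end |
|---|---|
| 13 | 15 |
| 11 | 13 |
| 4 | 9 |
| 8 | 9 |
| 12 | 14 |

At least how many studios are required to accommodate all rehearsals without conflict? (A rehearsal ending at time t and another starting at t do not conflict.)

2

starts: [4, 8, 11, 12, 13]
ends:   [9, 9, 13, 14, 15]
s4→1 s8→2  — peak 2.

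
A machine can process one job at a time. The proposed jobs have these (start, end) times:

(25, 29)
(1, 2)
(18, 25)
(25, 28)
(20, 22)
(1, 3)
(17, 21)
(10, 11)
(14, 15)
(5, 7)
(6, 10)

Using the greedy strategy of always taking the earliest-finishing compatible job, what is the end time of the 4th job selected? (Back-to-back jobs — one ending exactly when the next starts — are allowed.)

Greedy by earliest finish: after sorting by end time, pick each interval compatible with the last pick.
By end time: (1,2), (1,3), (5,7), (6,10), (10,11), (14,15), (17,21), (20,22), (18,25), (25,28), (25,29).
Pick (1,2); next start ≥ 2 → (5,7); next start ≥ 7 → (10,11); next start ≥ 11 → (14,15); next start ≥ 15 → (17,21); next start ≥ 21 → (25,28).
Selected: (1,2) (5,7) (10,11) (14,15) (17,21) (25,28)

15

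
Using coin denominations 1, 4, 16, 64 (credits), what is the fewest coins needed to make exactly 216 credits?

Use the largest denomination that fits, subtract, and repeat.
216 = 3×64 + 1×16 + 2×4
Total coins = 3 + 1 + 2 = 6

6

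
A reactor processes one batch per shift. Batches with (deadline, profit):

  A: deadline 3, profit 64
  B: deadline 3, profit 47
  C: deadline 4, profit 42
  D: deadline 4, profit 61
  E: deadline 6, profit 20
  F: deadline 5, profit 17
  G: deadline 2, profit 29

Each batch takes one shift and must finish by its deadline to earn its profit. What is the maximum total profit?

Take jobs in profit order; each goes to the latest open slot no later than its deadline.
By profit: A(d3,64), D(d4,61), B(d3,47), C(d4,42), G(d2,29), E(d6,20), F(d5,17)
A→slot 3; D→slot 4; B→slot 2; C→slot 1; G skipped; E→slot 6; F→slot 5.
Profit = 42 + 47 + 64 + 61 + 17 + 20 = 251

251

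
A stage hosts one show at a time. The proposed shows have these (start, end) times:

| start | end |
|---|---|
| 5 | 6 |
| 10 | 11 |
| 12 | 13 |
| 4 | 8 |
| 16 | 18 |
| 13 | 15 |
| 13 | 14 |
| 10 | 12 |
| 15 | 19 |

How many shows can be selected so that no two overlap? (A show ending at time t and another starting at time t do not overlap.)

Greedy by earliest finish: after sorting by end time, pick each interval compatible with the last pick.
Sorted by end: (5,6)  (4,8)  (10,11)  (10,12)  (12,13)  (13,14)  (13,15)  (16,18)  (15,19)
take (5,6); take (10,11); skip (10,12); take (12,13); take (13,14); skip (13,15); take (16,18); skip (15,19).
Selected 5 shows.

5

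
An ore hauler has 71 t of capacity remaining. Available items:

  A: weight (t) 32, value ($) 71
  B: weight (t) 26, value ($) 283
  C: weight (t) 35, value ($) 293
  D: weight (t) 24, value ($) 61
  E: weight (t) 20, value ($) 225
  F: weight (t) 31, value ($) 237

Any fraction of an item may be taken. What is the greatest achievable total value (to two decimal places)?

Sort by value per unit weight and fill in that order.
Ratios (sorted): E 11.25, B 10.88, C 8.37, F 7.65, D 2.54, A 2.22
take E (20 @ 225); take B (26 @ 283); take 25/35 of C → 209.29. Capacity used 71/71.
Total value = 717.29

717.29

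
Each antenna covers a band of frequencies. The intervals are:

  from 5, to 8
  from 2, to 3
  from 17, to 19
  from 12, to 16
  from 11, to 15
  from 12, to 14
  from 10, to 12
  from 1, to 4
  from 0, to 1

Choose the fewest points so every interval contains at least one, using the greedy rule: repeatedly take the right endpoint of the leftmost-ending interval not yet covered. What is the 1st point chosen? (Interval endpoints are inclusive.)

1

Sort by right endpoint; whenever an interval is uncovered, place a point at its right end.
By right end: [0,1]  [2,3]  [1,4]  [5,8]  [10,12]  [12,14]  [11,15]  [12,16]  [17,19]
[0,1] uncovered → point at 1; [2,3] uncovered → point at 3; [5,8] uncovered → point at 8; [10,12] uncovered → point at 12; [17,19] uncovered → point at 19.
Points: 1, 3, 8, 12, 19 (5 total).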